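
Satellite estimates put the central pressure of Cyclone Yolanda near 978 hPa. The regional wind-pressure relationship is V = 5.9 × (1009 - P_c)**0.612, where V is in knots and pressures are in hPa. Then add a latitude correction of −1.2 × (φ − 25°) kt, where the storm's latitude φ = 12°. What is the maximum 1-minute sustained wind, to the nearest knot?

ΔP = 1009 − 978 = 31 hPa.
31^0.612 ≈ 8.179.
V ≈ 5.9 × 8.179 ≈ 48.3 kt.
Latitude correction: −1.2 × (12 − 25) = 15.6 kt.
Corrected V ≈ 63.9 kt → 64 kt.

64 kt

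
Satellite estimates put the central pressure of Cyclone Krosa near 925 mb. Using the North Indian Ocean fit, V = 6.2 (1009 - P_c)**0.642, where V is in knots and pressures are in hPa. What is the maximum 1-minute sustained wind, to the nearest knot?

ΔP = 1009 − 925 = 84 mb.
84^0.642 ≈ 17.194.
V ≈ 6.2 × 17.194 ≈ 106.6 kt.

107 kt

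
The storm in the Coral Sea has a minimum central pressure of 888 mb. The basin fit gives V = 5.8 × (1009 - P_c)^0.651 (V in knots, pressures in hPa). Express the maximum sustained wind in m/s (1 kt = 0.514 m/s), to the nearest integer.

ΔP = 1009 − 888 = 121 mb.
V ≈ 5.8 × 121^0.651 = 5.8 × 22.693 ≈ 131.620 kt.
131.620 × 0.514 ≈ 67.65 m/s → 68 m/s.

68 m/s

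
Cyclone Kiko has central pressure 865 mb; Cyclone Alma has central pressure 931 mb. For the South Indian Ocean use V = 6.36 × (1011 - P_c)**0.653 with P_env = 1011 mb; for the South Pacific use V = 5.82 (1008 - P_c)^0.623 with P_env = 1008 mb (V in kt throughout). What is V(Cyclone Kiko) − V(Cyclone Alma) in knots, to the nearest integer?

78 kt

Cyclone Kiko: ΔP = 146; V ≈ 6.36 × 146^0.653 ≈ 164.73 kt.
Cyclone Alma: ΔP = 77; V ≈ 5.82 × 77^0.623 ≈ 87.14 kt.
Difference ≈ 164.73 − 87.14 = 77.59 → 78 kt.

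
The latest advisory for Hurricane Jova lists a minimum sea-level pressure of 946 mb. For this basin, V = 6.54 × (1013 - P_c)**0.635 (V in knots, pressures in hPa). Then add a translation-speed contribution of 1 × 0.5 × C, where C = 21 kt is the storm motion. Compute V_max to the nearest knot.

ΔP = 1013 − 946 = 67 mb.
67^0.635 ≈ 14.440.
V ≈ 6.54 × 14.440 ≈ 94.4 kt.
Translation term: 1 × 0.5 × 21 = 10.5 kt.
Corrected V ≈ 104.9 kt → 105 kt.

105 kt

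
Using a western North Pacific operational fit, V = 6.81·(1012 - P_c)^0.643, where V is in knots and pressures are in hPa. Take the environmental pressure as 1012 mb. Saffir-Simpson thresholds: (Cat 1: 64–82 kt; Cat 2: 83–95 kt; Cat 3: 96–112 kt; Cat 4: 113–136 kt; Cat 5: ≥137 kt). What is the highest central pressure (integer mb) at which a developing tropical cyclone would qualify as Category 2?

963 mb

Category 2 begins at V = 83 kt.
Required ΔP = (83/6.81)^(1/0.643) = 12.188^1.555 ≈ 48.85 mb.
P_c ≤ 1012 − 48.85 = 963.15, so the highest integer P_c is 963 mb.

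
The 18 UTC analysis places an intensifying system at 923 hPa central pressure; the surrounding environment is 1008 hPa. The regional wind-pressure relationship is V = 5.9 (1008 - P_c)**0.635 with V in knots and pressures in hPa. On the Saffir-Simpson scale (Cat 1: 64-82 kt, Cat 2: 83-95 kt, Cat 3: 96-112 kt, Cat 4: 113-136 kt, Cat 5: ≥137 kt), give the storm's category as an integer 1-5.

3

ΔP = 1008 − 923 = 85 hPa.
V ≈ 5.9 × 85^0.635 = 5.9 × 16.80 ≈ 99 kt.
99 kt falls in the Category 3 band.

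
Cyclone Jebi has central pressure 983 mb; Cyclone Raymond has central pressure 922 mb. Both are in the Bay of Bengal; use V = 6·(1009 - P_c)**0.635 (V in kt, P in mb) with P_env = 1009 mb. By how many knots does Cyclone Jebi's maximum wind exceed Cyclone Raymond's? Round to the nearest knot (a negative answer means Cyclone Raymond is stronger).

Cyclone Jebi: ΔP = 26; V ≈ 6 × 26^0.635 ≈ 47.50 kt.
Cyclone Raymond: ΔP = 87; V ≈ 6 × 87^0.635 ≈ 102.27 kt.
Difference ≈ 47.50 − 102.27 = -54.77 → -55 kt.

-55 kt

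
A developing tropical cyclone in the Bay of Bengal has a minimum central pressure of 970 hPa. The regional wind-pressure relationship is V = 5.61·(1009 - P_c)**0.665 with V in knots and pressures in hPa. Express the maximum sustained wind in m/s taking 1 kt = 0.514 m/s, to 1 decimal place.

ΔP = 1009 − 970 = 39 hPa.
V ≈ 5.61 × 39^0.665 = 5.61 × 11.430 ≈ 64.124 kt.
64.124 × 0.514 ≈ 32.96 m/s → 33.0 m/s.

33.0 m/s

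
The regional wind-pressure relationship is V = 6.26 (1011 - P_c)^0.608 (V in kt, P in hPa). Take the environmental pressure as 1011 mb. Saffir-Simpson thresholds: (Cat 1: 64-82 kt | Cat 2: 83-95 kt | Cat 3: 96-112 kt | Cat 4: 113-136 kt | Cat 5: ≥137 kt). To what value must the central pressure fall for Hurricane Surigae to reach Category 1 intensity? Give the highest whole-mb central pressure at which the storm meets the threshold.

Category 1 begins at V = 64 kt.
Required ΔP = (64/6.26)^(1/0.608) = 10.224^1.645 ≈ 45.77 mb.
P_c ≤ 1011 − 45.77 = 965.23, so the highest integer P_c is 965 mb.

965 mb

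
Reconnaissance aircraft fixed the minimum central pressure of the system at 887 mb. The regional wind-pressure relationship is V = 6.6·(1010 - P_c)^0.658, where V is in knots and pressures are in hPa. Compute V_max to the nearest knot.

ΔP = 1010 − 887 = 123 mb.
123^0.658 ≈ 23.722.
V ≈ 6.6 × 23.722 ≈ 156.6 kt.

157 kt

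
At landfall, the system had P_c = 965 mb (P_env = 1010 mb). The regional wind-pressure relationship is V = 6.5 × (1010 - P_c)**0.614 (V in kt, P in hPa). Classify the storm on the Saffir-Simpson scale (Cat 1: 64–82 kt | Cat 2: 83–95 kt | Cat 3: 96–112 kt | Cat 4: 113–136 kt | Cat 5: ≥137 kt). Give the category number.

1

ΔP = 1010 − 965 = 45 mb.
V ≈ 6.5 × 45^0.614 = 6.5 × 10.35 ≈ 67 kt.
67 kt falls in the Category 1 band.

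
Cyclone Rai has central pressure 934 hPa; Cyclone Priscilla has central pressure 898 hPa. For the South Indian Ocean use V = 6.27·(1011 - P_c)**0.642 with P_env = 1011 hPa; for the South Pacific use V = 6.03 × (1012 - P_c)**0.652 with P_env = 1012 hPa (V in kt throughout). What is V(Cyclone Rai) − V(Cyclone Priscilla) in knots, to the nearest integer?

Cyclone Rai: ΔP = 77; V ≈ 6.27 × 77^0.642 ≈ 101.95 kt.
Cyclone Priscilla: ΔP = 114; V ≈ 6.03 × 114^0.652 ≈ 132.26 kt.
Difference ≈ 101.95 − 132.26 = -30.31 → -30 kt.

-30 kt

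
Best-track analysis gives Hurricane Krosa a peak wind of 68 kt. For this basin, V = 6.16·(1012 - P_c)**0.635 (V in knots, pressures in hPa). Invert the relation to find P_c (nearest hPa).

968 hPa

ΔP = (V / 6.16)^(1/0.635) = (68/6.16)^1.575.
68/6.16 = 11.039; 11.039^1.575 ≈ 43.89 hPa.
P_c = 1012 − 43.89 = 968.11 ≈ 968 hPa.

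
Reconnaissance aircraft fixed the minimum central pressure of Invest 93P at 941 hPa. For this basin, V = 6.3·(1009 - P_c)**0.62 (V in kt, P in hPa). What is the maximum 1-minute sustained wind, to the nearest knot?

ΔP = 1009 − 941 = 68 hPa.
68^0.62 ≈ 13.682.
V ≈ 6.3 × 13.682 ≈ 86.2 kt.

86 kt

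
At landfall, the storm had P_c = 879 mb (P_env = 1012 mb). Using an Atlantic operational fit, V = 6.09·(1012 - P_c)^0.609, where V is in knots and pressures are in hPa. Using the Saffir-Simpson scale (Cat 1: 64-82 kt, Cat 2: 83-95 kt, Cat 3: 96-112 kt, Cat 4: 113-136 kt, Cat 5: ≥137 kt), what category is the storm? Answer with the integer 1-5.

4

ΔP = 1012 − 879 = 133 mb.
V ≈ 6.09 × 133^0.609 = 6.09 × 19.65 ≈ 120 kt.
120 kt falls in the Category 4 band.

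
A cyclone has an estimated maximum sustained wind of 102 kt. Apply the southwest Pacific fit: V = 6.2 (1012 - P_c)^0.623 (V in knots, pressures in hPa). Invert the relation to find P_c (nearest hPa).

ΔP = (V / 6.2)^(1/0.623) = (102/6.2)^1.605.
102/6.2 = 16.452; 16.452^1.605 ≈ 89.57 hPa.
P_c = 1012 − 89.57 = 922.43 ≈ 922 hPa.

922 hPa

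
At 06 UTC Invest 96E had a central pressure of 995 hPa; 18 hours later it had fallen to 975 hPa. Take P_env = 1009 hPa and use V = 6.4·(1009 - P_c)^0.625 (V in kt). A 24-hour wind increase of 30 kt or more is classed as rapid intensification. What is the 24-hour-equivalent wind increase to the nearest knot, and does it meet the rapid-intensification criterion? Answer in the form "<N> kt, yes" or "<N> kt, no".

V₁: ΔP = 14, V ≈ 6.4 × 14^0.625 ≈ 33.31 kt.
V₂: ΔP = 34, V ≈ 6.4 × 34^0.625 ≈ 57.99 kt.
ΔV over 18 h = 24.68 kt → 24 h equivalent = 24.68 × 24/18 ≈ 32.91 kt.
33 kt ≥ 30 kt ⇒ rapid intensification.

33 kt, yes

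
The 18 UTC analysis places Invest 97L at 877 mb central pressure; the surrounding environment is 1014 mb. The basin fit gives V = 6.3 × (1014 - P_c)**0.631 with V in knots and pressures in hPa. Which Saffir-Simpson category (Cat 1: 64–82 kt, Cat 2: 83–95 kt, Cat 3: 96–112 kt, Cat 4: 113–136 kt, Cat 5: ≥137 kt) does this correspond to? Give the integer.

ΔP = 1014 − 877 = 137 mb.
V ≈ 6.3 × 137^0.631 = 6.3 × 22.30 ≈ 140 kt.
140 kt falls in the Category 5 band.

5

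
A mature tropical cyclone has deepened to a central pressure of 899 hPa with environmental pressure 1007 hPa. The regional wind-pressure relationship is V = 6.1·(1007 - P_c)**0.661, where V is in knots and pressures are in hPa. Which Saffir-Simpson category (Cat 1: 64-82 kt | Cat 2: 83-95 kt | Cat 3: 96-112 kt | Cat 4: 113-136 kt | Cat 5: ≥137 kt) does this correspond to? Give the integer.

4

ΔP = 1007 − 899 = 108 hPa.
V ≈ 6.1 × 108^0.661 = 6.1 × 22.08 ≈ 135 kt.
135 kt falls in the Category 4 band.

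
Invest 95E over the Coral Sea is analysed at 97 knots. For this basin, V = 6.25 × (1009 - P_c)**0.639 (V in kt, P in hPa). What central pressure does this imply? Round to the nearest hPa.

936 hPa

ΔP = (V / 6.25)^(1/0.639) = (97/6.25)^1.565.
97/6.25 = 15.520; 15.520^1.565 ≈ 73.06 hPa.
P_c = 1009 − 73.06 = 935.94 ≈ 936 hPa.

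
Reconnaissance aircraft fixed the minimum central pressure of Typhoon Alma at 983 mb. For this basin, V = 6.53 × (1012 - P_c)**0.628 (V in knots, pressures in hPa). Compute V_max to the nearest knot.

54 kt

ΔP = 1012 − 983 = 29 mb.
29^0.628 ≈ 8.287.
V ≈ 6.53 × 8.287 ≈ 54.1 kt.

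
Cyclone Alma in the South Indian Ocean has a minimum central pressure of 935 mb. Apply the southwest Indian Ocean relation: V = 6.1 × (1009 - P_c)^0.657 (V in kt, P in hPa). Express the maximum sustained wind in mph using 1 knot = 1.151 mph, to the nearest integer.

119 mph

ΔP = 1009 − 935 = 74 mb.
V ≈ 6.1 × 74^0.657 = 6.1 × 16.908 ≈ 103.137 kt.
103.137 × 1.151 ≈ 118.71 mph → 119 mph.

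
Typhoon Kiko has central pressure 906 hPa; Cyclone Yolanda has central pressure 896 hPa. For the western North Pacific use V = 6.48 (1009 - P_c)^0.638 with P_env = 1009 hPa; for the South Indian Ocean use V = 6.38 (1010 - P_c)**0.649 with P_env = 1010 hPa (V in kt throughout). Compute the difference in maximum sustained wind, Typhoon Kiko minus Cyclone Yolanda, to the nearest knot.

Typhoon Kiko: ΔP = 103; V ≈ 6.48 × 103^0.638 ≈ 124.67 kt.
Cyclone Yolanda: ΔP = 114; V ≈ 6.38 × 114^0.649 ≈ 137.96 kt.
Difference ≈ 124.67 − 137.96 = -13.29 → -13 kt.

-13 kt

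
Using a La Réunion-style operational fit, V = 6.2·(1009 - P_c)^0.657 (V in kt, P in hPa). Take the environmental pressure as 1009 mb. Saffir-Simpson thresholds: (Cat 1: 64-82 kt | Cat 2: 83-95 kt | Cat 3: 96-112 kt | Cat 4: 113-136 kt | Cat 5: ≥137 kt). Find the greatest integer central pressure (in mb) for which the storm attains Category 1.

Category 1 begins at V = 64 kt.
Required ΔP = (64/6.2)^(1/0.657) = 10.323^1.522 ≈ 34.92 mb.
P_c ≤ 1009 − 34.92 = 974.08, so the highest integer P_c is 974 mb.

974 mb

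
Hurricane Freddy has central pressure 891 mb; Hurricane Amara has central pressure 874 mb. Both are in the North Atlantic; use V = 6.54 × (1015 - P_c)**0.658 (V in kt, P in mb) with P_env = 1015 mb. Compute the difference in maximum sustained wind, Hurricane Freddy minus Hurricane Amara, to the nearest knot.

Hurricane Freddy: ΔP = 124; V ≈ 6.54 × 124^0.658 ≈ 155.97 kt.
Hurricane Amara: ΔP = 141; V ≈ 6.54 × 141^0.658 ≈ 169.73 kt.
Difference ≈ 155.97 − 169.73 = -13.76 → -14 kt.

-14 kt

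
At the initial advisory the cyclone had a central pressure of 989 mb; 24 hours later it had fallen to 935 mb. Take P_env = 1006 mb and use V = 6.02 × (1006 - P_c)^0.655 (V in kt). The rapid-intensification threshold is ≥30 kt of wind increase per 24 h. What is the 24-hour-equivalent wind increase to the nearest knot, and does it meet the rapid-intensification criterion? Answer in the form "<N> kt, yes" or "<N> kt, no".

V₁: ΔP = 17, V ≈ 6.02 × 17^0.655 ≈ 38.51 kt.
V₂: ΔP = 71, V ≈ 6.02 × 71^0.655 ≈ 98.21 kt.
ΔV over 24 h = 59.70 kt → 24 h equivalent = 59.70 × 24/24 ≈ 59.70 kt.
60 kt ≥ 30 kt ⇒ rapid intensification.

60 kt, yes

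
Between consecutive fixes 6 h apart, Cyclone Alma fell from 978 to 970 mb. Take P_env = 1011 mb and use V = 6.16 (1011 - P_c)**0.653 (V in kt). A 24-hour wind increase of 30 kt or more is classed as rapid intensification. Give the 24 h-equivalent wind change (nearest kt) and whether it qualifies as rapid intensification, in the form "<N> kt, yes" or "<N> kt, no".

37 kt, yes

V₁: ΔP = 33, V ≈ 6.16 × 33^0.653 ≈ 60.42 kt.
V₂: ΔP = 41, V ≈ 6.16 × 41^0.653 ≈ 69.62 kt.
ΔV over 6 h = 9.20 kt → 24 h equivalent = 9.20 × 24/6 ≈ 36.80 kt.
37 kt ≥ 30 kt ⇒ rapid intensification.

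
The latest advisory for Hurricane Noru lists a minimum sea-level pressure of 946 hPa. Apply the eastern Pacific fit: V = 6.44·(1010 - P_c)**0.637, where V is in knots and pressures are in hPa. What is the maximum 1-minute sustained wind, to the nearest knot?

ΔP = 1010 − 946 = 64 hPa.
64^0.637 ≈ 14.143.
V ≈ 6.44 × 14.143 ≈ 91.1 kt.

91 kt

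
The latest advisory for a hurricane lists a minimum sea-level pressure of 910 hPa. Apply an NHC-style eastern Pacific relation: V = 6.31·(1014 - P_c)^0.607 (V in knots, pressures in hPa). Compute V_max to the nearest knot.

ΔP = 1014 − 910 = 104 hPa.
104^0.607 ≈ 16.763.
V ≈ 6.31 × 16.763 ≈ 105.8 kt.

106 kt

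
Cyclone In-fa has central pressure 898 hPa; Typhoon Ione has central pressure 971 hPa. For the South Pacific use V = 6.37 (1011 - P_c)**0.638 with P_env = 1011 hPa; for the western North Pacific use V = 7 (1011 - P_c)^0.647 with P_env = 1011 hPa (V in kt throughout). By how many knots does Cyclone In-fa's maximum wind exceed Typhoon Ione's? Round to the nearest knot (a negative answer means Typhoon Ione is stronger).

Cyclone In-fa: ΔP = 113; V ≈ 6.37 × 113^0.638 ≈ 130.02 kt.
Typhoon Ione: ΔP = 40; V ≈ 7 × 40^0.647 ≈ 76.14 kt.
Difference ≈ 130.02 − 76.14 = 53.88 → 54 kt.

54 kt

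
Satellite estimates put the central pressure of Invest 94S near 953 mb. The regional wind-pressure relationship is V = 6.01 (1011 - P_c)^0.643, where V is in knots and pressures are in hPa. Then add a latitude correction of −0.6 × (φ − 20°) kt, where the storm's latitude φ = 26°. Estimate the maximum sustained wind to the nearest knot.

ΔP = 1011 − 953 = 58 mb.
58^0.643 ≈ 13.611.
V ≈ 6.01 × 13.611 ≈ 81.8 kt.
Latitude correction: −0.6 × (26 − 20) = -3.6 kt.
Corrected V ≈ 78.2 kt → 78 kt.

78 kt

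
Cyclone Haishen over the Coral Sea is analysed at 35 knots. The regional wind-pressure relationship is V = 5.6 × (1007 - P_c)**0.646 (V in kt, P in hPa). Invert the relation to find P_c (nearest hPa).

ΔP = (V / 5.6)^(1/0.646) = (35/5.6)^1.548.
35/5.6 = 6.250; 6.250^1.548 ≈ 17.06 hPa.
P_c = 1007 − 17.06 = 989.94 ≈ 990 hPa.

990 hPa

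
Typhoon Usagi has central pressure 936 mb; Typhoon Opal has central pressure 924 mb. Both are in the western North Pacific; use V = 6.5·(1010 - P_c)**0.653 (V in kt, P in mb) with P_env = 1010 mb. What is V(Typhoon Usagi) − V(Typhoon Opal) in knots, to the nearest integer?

Typhoon Usagi: ΔP = 74; V ≈ 6.5 × 74^0.653 ≈ 108.02 kt.
Typhoon Opal: ΔP = 86; V ≈ 6.5 × 86^0.653 ≈ 119.16 kt.
Difference ≈ 108.02 − 119.16 = -11.14 → -11 kt.

-11 kt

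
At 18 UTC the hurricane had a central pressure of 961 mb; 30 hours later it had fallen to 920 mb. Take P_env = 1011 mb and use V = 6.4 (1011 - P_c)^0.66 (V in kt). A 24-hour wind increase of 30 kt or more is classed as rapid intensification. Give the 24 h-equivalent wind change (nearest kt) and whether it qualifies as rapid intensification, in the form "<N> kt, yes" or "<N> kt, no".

33 kt, yes

V₁: ΔP = 50, V ≈ 6.4 × 50^0.66 ≈ 84.63 kt.
V₂: ΔP = 91, V ≈ 6.4 × 91^0.66 ≈ 125.65 kt.
ΔV over 30 h = 41.02 kt → 24 h equivalent = 41.02 × 24/30 ≈ 32.82 kt.
33 kt ≥ 30 kt ⇒ rapid intensification.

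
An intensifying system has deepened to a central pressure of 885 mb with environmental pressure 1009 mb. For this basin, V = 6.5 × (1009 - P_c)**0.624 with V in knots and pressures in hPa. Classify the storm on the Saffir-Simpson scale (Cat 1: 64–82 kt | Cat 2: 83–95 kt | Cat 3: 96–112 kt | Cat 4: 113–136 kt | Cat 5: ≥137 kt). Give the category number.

4

ΔP = 1009 − 885 = 124 mb.
V ≈ 6.5 × 124^0.624 = 6.5 × 20.24 ≈ 132 kt.
132 kt falls in the Category 4 band.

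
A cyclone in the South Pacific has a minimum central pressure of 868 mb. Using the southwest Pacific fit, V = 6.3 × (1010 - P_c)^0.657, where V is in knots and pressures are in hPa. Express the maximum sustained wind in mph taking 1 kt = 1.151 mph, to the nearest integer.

ΔP = 1010 − 868 = 142 mb.
V ≈ 6.3 × 142^0.657 = 6.3 × 25.945 ≈ 163.453 kt.
163.453 × 1.151 ≈ 188.13 mph → 188 mph.

188 mph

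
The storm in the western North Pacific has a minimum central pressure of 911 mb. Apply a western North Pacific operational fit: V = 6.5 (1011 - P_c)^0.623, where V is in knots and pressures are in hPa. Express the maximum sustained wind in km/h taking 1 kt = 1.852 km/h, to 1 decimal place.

ΔP = 1011 − 911 = 100 mb.
V ≈ 6.5 × 100^0.623 = 6.5 × 17.620 ≈ 114.528 kt.
114.528 × 1.852 ≈ 212.11 km/h → 212.1 km/h.

212.1 km/h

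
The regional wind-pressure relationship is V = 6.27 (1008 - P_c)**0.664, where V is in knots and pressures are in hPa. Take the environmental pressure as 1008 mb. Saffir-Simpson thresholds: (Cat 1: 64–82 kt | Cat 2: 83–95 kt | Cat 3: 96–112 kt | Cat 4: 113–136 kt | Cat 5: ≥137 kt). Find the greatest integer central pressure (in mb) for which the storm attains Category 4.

930 mb

Category 4 begins at V = 113 kt.
Required ΔP = (113/6.27)^(1/0.664) = 18.022^1.506 ≈ 77.85 mb.
P_c ≤ 1008 − 77.85 = 930.15, so the highest integer P_c is 930 mb.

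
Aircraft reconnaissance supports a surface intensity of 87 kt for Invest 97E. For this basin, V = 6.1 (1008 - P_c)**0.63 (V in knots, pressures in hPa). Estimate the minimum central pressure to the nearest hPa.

ΔP = (V / 6.1)^(1/0.63) = (87/6.1)^1.587.
87/6.1 = 14.262; 14.262^1.587 ≈ 67.93 hPa.
P_c = 1008 − 67.93 = 940.07 ≈ 940 hPa.

940 hPa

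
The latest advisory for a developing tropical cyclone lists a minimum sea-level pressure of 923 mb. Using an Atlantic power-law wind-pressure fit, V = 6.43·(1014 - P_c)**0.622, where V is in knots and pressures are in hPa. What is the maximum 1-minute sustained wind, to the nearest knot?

106 kt

ΔP = 1014 − 923 = 91 mb.
91^0.622 ≈ 16.540.
V ≈ 6.43 × 16.540 ≈ 106.3 kt.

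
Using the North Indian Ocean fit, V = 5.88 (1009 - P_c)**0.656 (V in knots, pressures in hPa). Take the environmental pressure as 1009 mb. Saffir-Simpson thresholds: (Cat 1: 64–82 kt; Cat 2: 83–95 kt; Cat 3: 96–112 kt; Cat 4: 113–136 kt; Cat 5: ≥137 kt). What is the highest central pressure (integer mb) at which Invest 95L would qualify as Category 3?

938 mb

Category 3 begins at V = 96 kt.
Required ΔP = (96/5.88)^(1/0.656) = 16.327^1.524 ≈ 70.62 mb.
P_c ≤ 1009 − 70.62 = 938.38, so the highest integer P_c is 938 mb.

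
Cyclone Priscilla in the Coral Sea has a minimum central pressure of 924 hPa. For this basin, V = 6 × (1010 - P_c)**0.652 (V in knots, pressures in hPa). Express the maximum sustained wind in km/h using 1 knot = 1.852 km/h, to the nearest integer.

203 km/h

ΔP = 1010 − 924 = 86 hPa.
V ≈ 6 × 86^0.652 = 6 × 18.251 ≈ 109.508 kt.
109.508 × 1.852 ≈ 202.81 km/h → 203 km/h.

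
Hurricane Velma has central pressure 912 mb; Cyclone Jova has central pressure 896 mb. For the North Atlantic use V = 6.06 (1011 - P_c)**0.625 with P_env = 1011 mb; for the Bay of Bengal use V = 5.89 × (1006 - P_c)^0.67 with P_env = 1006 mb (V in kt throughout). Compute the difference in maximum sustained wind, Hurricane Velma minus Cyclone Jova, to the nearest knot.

-30 kt

Hurricane Velma: ΔP = 99; V ≈ 6.06 × 99^0.625 ≈ 107.09 kt.
Cyclone Jova: ΔP = 110; V ≈ 5.89 × 110^0.67 ≈ 137.36 kt.
Difference ≈ 107.09 − 137.36 = -30.27 → -30 kt.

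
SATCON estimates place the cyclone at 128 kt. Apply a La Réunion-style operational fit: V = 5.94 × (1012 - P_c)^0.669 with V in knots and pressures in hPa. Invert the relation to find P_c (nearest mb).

914 mb

ΔP = (V / 5.94)^(1/0.669) = (128/5.94)^1.495.
128/5.94 = 21.549; 21.549^1.495 ≈ 98.44 mb.
P_c = 1012 − 98.44 = 913.56 ≈ 914 mb.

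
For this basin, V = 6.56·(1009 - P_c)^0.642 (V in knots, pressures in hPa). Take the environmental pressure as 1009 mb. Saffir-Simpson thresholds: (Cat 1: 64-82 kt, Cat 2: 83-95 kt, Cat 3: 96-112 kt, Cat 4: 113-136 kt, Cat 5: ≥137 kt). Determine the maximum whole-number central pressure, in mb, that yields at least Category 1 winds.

Category 1 begins at V = 64 kt.
Required ΔP = (64/6.56)^(1/0.642) = 9.756^1.558 ≈ 34.75 mb.
P_c ≤ 1009 − 34.75 = 974.25, so the highest integer P_c is 974 mb.

974 mb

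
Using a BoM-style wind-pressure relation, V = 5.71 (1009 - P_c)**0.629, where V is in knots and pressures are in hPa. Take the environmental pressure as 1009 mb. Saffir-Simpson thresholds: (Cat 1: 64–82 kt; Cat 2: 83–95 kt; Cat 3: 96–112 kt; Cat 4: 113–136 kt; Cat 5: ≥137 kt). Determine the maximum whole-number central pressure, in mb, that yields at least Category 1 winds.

962 mb

Category 1 begins at V = 64 kt.
Required ΔP = (64/5.71)^(1/0.629) = 11.208^1.590 ≈ 46.62 mb.
P_c ≤ 1009 − 46.62 = 962.38, so the highest integer P_c is 962 mb.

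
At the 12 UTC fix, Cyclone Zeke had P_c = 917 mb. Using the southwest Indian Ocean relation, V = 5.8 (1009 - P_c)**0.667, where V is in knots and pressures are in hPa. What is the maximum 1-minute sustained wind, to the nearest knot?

ΔP = 1009 − 917 = 92 mb.
92^0.667 ≈ 20.410.
V ≈ 5.8 × 20.410 ≈ 118.4 kt.

118 kt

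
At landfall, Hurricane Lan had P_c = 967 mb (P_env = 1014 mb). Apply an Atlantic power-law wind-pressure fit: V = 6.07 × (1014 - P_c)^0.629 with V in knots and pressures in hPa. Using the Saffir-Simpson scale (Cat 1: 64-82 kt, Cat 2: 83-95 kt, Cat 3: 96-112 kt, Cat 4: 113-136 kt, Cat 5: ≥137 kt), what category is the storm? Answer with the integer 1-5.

1

ΔP = 1014 − 967 = 47 mb.
V ≈ 6.07 × 47^0.629 = 6.07 × 11.27 ≈ 68 kt.
68 kt falls in the Category 1 band.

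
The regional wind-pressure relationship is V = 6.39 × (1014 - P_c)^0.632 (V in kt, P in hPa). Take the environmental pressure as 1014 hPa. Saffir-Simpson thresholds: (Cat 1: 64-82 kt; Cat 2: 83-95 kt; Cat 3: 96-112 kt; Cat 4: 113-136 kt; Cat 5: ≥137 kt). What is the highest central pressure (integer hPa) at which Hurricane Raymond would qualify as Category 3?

Category 3 begins at V = 96 kt.
Required ΔP = (96/6.39)^(1/0.632) = 15.023^1.582 ≈ 72.77 hPa.
P_c ≤ 1014 − 72.77 = 941.23, so the highest integer P_c is 941 hPa.

941 hPa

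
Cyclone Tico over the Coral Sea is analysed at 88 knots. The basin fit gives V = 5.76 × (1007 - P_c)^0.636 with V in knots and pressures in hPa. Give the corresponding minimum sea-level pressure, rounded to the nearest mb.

934 mb

ΔP = (V / 5.76)^(1/0.636) = (88/5.76)^1.572.
88/5.76 = 15.278; 15.278^1.572 ≈ 72.73 mb.
P_c = 1007 − 72.73 = 934.27 ≈ 934 mb.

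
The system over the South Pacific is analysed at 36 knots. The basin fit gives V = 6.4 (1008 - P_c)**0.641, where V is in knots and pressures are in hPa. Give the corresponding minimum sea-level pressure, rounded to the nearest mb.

993 mb

ΔP = (V / 6.4)^(1/0.641) = (36/6.4)^1.560.
36/6.4 = 5.625; 5.625^1.560 ≈ 14.80 mb.
P_c = 1008 − 14.80 = 993.20 ≈ 993 mb.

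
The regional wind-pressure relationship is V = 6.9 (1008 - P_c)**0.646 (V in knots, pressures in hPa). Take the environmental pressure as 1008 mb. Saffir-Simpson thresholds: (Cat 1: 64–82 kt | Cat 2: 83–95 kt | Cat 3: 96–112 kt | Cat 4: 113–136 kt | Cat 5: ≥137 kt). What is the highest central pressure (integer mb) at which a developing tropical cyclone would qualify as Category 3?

949 mb

Category 3 begins at V = 96 kt.
Required ΔP = (96/6.9)^(1/0.646) = 13.913^1.548 ≈ 58.88 mb.
P_c ≤ 1008 − 58.88 = 949.12, so the highest integer P_c is 949 mb.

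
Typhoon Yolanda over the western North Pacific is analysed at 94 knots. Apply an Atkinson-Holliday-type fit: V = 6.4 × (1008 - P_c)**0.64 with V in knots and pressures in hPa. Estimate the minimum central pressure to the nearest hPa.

ΔP = (V / 6.4)^(1/0.64) = (94/6.4)^1.562.
94/6.4 = 14.688; 14.688^1.562 ≈ 66.58 hPa.
P_c = 1008 − 66.58 = 941.42 ≈ 941 hPa.

941 hPa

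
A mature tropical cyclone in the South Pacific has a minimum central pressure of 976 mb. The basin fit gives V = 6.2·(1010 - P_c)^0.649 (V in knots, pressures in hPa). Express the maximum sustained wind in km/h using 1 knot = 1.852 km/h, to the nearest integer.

113 km/h

ΔP = 1010 − 976 = 34 mb.
V ≈ 6.2 × 34^0.649 = 6.2 × 9.861 ≈ 61.139 kt.
61.139 × 1.852 ≈ 113.23 km/h → 113 km/h.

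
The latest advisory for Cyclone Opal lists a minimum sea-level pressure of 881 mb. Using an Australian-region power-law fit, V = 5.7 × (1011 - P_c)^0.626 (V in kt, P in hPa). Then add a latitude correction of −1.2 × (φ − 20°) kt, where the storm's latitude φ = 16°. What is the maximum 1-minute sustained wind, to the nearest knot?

125 kt

ΔP = 1011 − 881 = 130 mb.
130^0.626 ≈ 21.054.
V ≈ 5.7 × 21.054 ≈ 120.0 kt.
Latitude correction: −1.2 × (16 − 20) = 4.8 kt.
Corrected V ≈ 124.8 kt → 125 kt.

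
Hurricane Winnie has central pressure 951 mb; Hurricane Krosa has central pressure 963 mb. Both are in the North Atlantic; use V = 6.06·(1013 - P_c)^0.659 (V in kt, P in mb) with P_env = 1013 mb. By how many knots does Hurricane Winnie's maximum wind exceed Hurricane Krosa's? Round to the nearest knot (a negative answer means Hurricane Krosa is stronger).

12 kt

Hurricane Winnie: ΔP = 62; V ≈ 6.06 × 62^0.659 ≈ 91.97 kt.
Hurricane Krosa: ΔP = 50; V ≈ 6.06 × 50^0.659 ≈ 79.82 kt.
Difference ≈ 91.97 − 79.82 = 12.15 → 12 kt.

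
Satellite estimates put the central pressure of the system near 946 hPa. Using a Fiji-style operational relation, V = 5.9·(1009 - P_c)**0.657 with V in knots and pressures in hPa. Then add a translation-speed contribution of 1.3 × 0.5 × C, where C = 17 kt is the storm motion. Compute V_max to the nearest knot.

ΔP = 1009 − 946 = 63 hPa.
63^0.657 ≈ 15.211.
V ≈ 5.9 × 15.211 ≈ 89.7 kt.
Translation term: 1.3 × 0.5 × 17 = 11.05 kt.
Corrected V ≈ 100.75 kt → 101 kt.

101 kt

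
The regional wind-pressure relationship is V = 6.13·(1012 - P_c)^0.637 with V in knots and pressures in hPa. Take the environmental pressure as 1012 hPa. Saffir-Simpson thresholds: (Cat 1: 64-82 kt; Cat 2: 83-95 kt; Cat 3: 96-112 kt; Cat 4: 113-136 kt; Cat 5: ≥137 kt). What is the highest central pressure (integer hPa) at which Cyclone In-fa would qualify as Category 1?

972 hPa

Category 1 begins at V = 64 kt.
Required ΔP = (64/6.13)^(1/0.637) = 10.440^1.570 ≈ 39.74 hPa.
P_c ≤ 1012 − 39.74 = 972.26, so the highest integer P_c is 972 hPa.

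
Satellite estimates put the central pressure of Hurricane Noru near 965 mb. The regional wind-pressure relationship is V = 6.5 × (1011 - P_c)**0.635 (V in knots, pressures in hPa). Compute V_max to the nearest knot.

74 kt

ΔP = 1011 − 965 = 46 mb.
46^0.635 ≈ 11.372.
V ≈ 6.5 × 11.372 ≈ 73.9 kt.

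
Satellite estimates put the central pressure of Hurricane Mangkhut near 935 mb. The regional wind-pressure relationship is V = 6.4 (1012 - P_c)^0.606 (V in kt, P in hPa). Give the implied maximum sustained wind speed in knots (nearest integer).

ΔP = 1012 − 935 = 77 mb.
77^0.606 ≈ 13.906.
V ≈ 6.4 × 13.906 ≈ 89.0 kt.

89 kt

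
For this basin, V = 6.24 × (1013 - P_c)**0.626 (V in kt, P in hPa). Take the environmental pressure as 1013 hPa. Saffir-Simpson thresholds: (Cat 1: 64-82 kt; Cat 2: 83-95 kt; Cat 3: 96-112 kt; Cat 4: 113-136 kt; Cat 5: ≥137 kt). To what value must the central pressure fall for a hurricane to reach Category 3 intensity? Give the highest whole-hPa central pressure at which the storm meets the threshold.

Category 3 begins at V = 96 kt.
Required ΔP = (96/6.24)^(1/0.626) = 15.385^1.597 ≈ 78.76 hPa.
P_c ≤ 1013 − 78.76 = 934.24, so the highest integer P_c is 934 hPa.

934 hPa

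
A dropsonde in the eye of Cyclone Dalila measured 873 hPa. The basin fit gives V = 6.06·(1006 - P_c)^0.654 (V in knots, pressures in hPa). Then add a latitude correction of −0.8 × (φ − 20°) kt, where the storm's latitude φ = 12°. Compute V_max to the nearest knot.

ΔP = 1006 − 873 = 133 hPa.
133^0.654 ≈ 24.491.
V ≈ 6.06 × 24.491 ≈ 148.4 kt.
Latitude correction: −0.8 × (12 − 20) = 6.4 kt.
Corrected V ≈ 154.8 kt → 155 kt.

155 kt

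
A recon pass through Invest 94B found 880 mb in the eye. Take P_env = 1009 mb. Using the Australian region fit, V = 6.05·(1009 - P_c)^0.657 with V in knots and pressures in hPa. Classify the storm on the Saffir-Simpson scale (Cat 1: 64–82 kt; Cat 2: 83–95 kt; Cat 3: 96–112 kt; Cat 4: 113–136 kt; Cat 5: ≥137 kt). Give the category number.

5

ΔP = 1009 − 880 = 129 mb.
V ≈ 6.05 × 129^0.657 = 6.05 × 24.36 ≈ 147 kt.
147 kt falls in the Category 5 band.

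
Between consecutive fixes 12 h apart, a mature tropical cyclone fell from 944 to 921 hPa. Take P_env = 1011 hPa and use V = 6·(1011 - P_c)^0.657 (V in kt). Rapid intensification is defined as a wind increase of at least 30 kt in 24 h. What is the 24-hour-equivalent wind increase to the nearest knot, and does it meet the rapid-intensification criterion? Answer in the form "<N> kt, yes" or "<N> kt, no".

V₁: ΔP = 67, V ≈ 6 × 67^0.657 ≈ 95.03 kt.
V₂: ΔP = 90, V ≈ 6 × 90^0.657 ≈ 115.37 kt.
ΔV over 12 h = 20.34 kt → 24 h equivalent = 20.34 × 24/12 ≈ 40.68 kt.
41 kt ≥ 30 kt ⇒ rapid intensification.

41 kt, yes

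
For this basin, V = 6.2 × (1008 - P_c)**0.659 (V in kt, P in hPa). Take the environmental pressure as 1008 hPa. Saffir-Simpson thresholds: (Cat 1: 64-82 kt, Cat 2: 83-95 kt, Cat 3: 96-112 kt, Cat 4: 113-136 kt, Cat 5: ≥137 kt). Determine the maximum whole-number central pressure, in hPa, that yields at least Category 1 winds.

973 hPa

Category 1 begins at V = 64 kt.
Required ΔP = (64/6.2)^(1/0.659) = 10.323^1.517 ≈ 34.54 hPa.
P_c ≤ 1008 − 34.54 = 973.46, so the highest integer P_c is 973 hPa.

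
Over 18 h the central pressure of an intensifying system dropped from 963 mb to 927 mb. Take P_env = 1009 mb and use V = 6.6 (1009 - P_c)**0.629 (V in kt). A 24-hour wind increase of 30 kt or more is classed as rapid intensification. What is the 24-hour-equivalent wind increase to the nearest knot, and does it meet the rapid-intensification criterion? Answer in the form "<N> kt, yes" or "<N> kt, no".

43 kt, yes

V₁: ΔP = 46, V ≈ 6.6 × 46^0.629 ≈ 73.35 kt.
V₂: ΔP = 82, V ≈ 6.6 × 82^0.629 ≈ 105.52 kt.
ΔV over 18 h = 32.17 kt → 24 h equivalent = 32.17 × 24/18 ≈ 42.89 kt.
43 kt ≥ 30 kt ⇒ rapid intensification.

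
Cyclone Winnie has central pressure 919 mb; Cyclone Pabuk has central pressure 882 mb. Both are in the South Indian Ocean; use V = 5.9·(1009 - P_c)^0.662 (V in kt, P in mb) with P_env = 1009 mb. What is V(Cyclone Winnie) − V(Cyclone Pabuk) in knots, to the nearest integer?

Cyclone Winnie: ΔP = 90; V ≈ 5.9 × 90^0.662 ≈ 116.03 kt.
Cyclone Pabuk: ΔP = 127; V ≈ 5.9 × 127^0.662 ≈ 145.74 kt.
Difference ≈ 116.03 − 145.74 = -29.71 → -30 kt.

-30 kt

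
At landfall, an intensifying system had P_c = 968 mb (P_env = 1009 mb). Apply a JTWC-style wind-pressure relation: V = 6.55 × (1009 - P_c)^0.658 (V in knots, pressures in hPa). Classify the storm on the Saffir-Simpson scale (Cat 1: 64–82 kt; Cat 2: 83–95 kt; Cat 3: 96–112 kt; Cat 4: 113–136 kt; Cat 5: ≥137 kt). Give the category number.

ΔP = 1009 − 968 = 41 mb.
V ≈ 6.55 × 41^0.658 = 6.55 × 11.51 ≈ 75 kt.
75 kt falls in the Category 1 band.

1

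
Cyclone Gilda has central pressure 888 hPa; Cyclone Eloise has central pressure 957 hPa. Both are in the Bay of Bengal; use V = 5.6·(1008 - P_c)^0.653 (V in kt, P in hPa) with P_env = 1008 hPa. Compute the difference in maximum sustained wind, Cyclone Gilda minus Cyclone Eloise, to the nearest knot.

55 kt

Cyclone Gilda: ΔP = 120; V ≈ 5.6 × 120^0.653 ≈ 127.61 kt.
Cyclone Eloise: ΔP = 51; V ≈ 5.6 × 51^0.653 ≈ 72.98 kt.
Difference ≈ 127.61 − 72.98 = 54.63 → 55 kt.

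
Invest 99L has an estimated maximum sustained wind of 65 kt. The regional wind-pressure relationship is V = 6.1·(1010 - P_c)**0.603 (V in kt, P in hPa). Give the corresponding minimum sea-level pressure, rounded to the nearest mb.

ΔP = (V / 6.1)^(1/0.603) = (65/6.1)^1.658.
65/6.1 = 10.656; 10.656^1.658 ≈ 50.60 mb.
P_c = 1010 − 50.60 = 959.40 ≈ 959 mb.

959 mb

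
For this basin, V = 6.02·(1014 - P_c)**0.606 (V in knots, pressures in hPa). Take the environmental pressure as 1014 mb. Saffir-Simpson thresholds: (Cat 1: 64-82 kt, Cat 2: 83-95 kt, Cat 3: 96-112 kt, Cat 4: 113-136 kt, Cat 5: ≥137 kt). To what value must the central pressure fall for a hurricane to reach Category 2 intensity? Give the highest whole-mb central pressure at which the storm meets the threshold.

Category 2 begins at V = 83 kt.
Required ΔP = (83/6.02)^(1/0.606) = 13.787^1.650 ≈ 75.92 mb.
P_c ≤ 1014 − 75.92 = 938.08, so the highest integer P_c is 938 mb.

938 mb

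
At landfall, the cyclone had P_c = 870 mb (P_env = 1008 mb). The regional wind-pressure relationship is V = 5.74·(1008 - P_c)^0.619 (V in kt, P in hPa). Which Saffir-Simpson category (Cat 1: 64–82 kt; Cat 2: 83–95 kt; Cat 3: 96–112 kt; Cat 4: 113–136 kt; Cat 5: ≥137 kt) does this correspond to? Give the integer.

ΔP = 1008 − 870 = 138 mb.
V ≈ 5.74 × 138^0.619 = 5.74 × 21.11 ≈ 121 kt.
121 kt falls in the Category 4 band.

4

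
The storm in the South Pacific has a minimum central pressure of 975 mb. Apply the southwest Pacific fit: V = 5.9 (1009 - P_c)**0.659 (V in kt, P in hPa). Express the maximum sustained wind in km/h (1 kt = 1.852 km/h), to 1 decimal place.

ΔP = 1009 − 975 = 34 mb.
V ≈ 5.9 × 34^0.659 = 5.9 × 10.215 ≈ 60.269 kt.
60.269 × 1.852 ≈ 111.62 km/h → 111.6 km/h.

111.6 km/h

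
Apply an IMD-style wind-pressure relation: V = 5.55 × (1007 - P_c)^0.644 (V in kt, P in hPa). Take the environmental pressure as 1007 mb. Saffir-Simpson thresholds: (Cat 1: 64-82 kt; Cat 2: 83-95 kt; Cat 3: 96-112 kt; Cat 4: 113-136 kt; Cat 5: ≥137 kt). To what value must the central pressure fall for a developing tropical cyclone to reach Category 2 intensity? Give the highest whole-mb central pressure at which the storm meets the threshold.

940 mb

Category 2 begins at V = 83 kt.
Required ΔP = (83/5.55)^(1/0.644) = 14.955^1.553 ≈ 66.71 mb.
P_c ≤ 1007 − 66.71 = 940.29, so the highest integer P_c is 940 mb.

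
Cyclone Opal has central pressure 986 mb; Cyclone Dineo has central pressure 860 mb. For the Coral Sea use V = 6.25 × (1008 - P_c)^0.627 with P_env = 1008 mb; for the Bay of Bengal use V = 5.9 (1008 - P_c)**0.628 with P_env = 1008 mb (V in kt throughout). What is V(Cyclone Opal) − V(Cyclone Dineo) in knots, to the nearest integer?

-93 kt

Cyclone Opal: ΔP = 22; V ≈ 6.25 × 22^0.627 ≈ 43.41 kt.
Cyclone Dineo: ΔP = 148; V ≈ 5.9 × 148^0.628 ≈ 136.07 kt.
Difference ≈ 43.41 − 136.07 = -92.66 → -93 kt.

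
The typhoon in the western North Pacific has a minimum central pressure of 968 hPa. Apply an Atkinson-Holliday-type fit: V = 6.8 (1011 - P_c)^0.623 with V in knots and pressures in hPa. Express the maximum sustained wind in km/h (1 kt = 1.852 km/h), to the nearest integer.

131 km/h

ΔP = 1011 − 968 = 43 hPa.
V ≈ 6.8 × 43^0.623 = 6.8 × 10.415 ≈ 70.821 kt.
70.821 × 1.852 ≈ 131.16 km/h → 131 km/h.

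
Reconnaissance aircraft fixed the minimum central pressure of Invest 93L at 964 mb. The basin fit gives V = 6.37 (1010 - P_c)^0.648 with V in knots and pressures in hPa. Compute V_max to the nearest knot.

ΔP = 1010 − 964 = 46 mb.
46^0.648 ≈ 11.953.
V ≈ 6.37 × 11.953 ≈ 76.1 kt.

76 kt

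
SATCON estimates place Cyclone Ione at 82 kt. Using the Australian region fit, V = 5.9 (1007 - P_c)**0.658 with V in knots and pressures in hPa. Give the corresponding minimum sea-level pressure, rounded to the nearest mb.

ΔP = (V / 5.9)^(1/0.658) = (82/5.9)^1.520.
82/5.9 = 13.898; 13.898^1.520 ≈ 54.58 mb.
P_c = 1007 − 54.58 = 952.42 ≈ 952 mb.

952 mb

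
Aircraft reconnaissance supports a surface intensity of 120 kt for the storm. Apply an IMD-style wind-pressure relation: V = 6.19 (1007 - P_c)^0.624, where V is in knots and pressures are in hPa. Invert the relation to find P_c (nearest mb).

ΔP = (V / 6.19)^(1/0.624) = (120/6.19)^1.603.
120/6.19 = 19.386; 19.386^1.603 ≈ 115.69 mb.
P_c = 1007 − 115.69 = 891.31 ≈ 891 mb.

891 mb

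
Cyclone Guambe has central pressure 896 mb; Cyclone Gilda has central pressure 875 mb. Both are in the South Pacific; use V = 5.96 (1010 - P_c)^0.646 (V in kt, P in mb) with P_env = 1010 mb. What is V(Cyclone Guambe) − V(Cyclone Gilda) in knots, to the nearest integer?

-15 kt

Cyclone Guambe: ΔP = 114; V ≈ 5.96 × 114^0.646 ≈ 127.06 kt.
Cyclone Gilda: ΔP = 135; V ≈ 5.96 × 135^0.646 ≈ 141.72 kt.
Difference ≈ 127.06 − 141.72 = -14.66 → -15 kt.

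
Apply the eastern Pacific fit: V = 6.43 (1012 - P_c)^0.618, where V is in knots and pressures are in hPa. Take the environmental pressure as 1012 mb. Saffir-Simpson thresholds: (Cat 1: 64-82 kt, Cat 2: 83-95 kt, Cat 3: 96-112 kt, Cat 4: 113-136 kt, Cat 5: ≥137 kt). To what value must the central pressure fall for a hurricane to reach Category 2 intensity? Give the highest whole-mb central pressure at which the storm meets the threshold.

949 mb

Category 2 begins at V = 83 kt.
Required ΔP = (83/6.43)^(1/0.618) = 12.908^1.618 ≈ 62.74 mb.
P_c ≤ 1012 − 62.74 = 949.26, so the highest integer P_c is 949 mb.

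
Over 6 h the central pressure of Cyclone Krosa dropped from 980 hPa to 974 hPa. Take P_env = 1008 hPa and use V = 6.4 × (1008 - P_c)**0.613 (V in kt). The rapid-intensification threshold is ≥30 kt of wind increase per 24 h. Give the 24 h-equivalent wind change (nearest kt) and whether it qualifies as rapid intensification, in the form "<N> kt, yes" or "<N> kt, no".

V₁: ΔP = 28, V ≈ 6.4 × 28^0.613 ≈ 49.35 kt.
V₂: ΔP = 34, V ≈ 6.4 × 34^0.613 ≈ 55.59 kt.
ΔV over 6 h = 6.24 kt → 24 h equivalent = 6.24 × 24/6 ≈ 24.96 kt.
25 kt < 30 kt ⇒ not rapid intensification.

25 kt, no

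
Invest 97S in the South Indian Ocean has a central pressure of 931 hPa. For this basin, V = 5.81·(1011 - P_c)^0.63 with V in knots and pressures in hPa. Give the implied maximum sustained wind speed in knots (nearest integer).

92 kt

ΔP = 1011 − 931 = 80 hPa.
80^0.63 ≈ 15.811.
V ≈ 5.81 × 15.811 ≈ 91.9 kt.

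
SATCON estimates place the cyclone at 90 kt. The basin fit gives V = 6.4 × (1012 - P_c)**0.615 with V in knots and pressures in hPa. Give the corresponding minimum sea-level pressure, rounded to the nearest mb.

ΔP = (V / 6.4)^(1/0.615) = (90/6.4)^1.626.
90/6.4 = 14.062; 14.062^1.626 ≈ 73.58 mb.
P_c = 1012 − 73.58 = 938.42 ≈ 938 mb.

938 mb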